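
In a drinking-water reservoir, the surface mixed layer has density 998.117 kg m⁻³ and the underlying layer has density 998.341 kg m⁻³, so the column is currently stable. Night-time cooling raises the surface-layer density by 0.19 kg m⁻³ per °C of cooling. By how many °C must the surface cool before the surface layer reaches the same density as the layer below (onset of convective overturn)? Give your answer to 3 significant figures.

Density deficit of the surface layer: 998.341 − 998.117 = 0.224 kg m⁻³.
Required change = 0.224 / 0.19 = 1.18 °C.

1.18 °C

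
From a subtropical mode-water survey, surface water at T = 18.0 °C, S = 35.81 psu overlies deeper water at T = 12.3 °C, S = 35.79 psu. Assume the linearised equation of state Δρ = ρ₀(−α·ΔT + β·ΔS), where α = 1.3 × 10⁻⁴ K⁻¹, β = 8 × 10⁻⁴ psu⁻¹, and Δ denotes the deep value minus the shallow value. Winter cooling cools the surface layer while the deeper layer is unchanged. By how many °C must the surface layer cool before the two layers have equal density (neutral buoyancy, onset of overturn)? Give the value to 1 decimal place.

5.6 °C

Neutral buoyancy requires Δρ = 0, i.e. −α(T_deep − T_surf′) + β(S_deep − S_surf) = 0.
T_surf′ = T_deep − (β/α)·ΔS = 12.3 − (8 × 10⁻⁴/1.3 × 10⁻⁴)·(-0.02) = 12.423 °C.
Cooling required: 18.0 − (12.423) = 5.577 °C.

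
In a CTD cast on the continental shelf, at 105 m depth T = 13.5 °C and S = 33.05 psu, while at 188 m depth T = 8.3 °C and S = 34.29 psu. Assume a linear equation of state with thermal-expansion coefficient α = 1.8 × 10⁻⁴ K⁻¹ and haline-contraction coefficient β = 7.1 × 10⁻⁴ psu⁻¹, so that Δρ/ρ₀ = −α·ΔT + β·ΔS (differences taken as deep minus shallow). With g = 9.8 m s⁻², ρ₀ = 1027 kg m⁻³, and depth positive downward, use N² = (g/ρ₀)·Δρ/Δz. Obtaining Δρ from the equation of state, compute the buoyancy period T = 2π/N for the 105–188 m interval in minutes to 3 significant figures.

7.15 min

ΔT = -5.2 K, ΔS = +1.24 psu (deep − shallow).
Δρ/ρ₀ = −αΔT + βΔS = 9.36 × 10⁻⁴ + 8.804 × 10⁻⁴ = 1.8164 × 10⁻³, so Δρ ≈ 1.865 kg m⁻³.
N² = (g/ρ₀)·Δρ/Δz = g·(Δρ/ρ₀)/Δz = 9.8 × 1.8164 × 10⁻³ / 83 = 2.1447 × 10⁻⁴ s⁻².
N = √(2.1447 × 10⁻⁴) = 0.014645 rad s⁻¹ → T = 2π/N = 429.03 s = 7.1505 min ≈ 7.15 min.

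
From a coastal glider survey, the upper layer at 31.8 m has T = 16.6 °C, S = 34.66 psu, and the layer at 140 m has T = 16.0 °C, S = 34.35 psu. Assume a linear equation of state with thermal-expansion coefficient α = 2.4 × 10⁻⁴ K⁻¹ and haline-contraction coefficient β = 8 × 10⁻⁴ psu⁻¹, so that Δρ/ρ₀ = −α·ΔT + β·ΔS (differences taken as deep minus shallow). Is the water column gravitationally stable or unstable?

ΔT = 16.0 − 16.6 = -0.6 K and ΔS = 34.35 − 34.66 = -0.31 psu (deep − shallow).
−αΔT = 1.44 × 10⁻⁴; βΔS = -2.48 × 10⁻⁴; sum Δρ/ρ₀ = -1.04 × 10⁻⁴.
Δρ/ρ₀ < 0, so Δρ < 0: deeper water is lighter → statically unstable; the column would overturn.

unstable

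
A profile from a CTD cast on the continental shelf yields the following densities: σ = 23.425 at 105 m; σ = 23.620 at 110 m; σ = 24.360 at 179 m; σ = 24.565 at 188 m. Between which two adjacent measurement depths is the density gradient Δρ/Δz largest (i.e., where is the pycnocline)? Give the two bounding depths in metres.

105–110 m

Compute the density gradient over each adjacent pair:
  105–110 m: Δρ/Δz = 0.195/5 = 0.039 kg m⁻⁴
  110–179 m: Δρ/Δz = 0.740/69 = 0.011 kg m⁻⁴
  179–188 m: Δρ/Δz = 0.205/9 = 0.023 kg m⁻⁴
The largest gradient is in the 105–110 m interval — the pycnocline.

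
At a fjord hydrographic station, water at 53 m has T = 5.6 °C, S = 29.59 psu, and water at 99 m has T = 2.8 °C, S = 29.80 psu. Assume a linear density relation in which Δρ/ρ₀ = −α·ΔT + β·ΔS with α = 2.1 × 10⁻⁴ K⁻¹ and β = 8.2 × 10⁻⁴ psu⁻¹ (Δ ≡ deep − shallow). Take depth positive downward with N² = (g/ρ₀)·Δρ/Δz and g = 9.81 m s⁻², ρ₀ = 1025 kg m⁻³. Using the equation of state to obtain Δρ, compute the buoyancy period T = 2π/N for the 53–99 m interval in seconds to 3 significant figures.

493 s

ΔT = -2.8 K, ΔS = +0.21 psu (deep − shallow).
Δρ/ρ₀ = −αΔT + βΔS = 5.88 × 10⁻⁴ + 1.722 × 10⁻⁴ = 7.602 × 10⁻⁴, so Δρ ≈ 0.7792 kg m⁻³.
N² = (g/ρ₀)·Δρ/Δz = g·(Δρ/ρ₀)/Δz = 9.81 × 7.602 × 10⁻⁴ / 46 = 1.6212 × 10⁻⁴ s⁻².
N = √(1.6212 × 10⁻⁴) = 0.012733 rad s⁻¹ → T = 2π/N = 493.46 s ≈ 493 s.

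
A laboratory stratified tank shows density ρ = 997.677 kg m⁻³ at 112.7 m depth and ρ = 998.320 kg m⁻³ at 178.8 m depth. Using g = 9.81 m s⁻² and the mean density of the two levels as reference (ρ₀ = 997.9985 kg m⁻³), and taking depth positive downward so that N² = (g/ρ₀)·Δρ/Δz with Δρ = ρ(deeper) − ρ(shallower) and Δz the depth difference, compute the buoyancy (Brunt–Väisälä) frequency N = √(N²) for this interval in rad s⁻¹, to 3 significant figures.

9.78 × 10⁻³ rad s⁻¹

Δρ = 998.320 − 997.677 = 0.643 kg m⁻³ over Δz = 178.8 − 112.7 = 66.1 m.
N² = (9.81/997.9985) × (0.643/66.1) = 9.5620 × 10⁻⁵ s⁻².
N = √(9.5620 × 10⁻⁵) = 9.7785 × 10⁻³ rad s⁻¹ ≈ 9.78 × 10⁻³ rad s⁻¹.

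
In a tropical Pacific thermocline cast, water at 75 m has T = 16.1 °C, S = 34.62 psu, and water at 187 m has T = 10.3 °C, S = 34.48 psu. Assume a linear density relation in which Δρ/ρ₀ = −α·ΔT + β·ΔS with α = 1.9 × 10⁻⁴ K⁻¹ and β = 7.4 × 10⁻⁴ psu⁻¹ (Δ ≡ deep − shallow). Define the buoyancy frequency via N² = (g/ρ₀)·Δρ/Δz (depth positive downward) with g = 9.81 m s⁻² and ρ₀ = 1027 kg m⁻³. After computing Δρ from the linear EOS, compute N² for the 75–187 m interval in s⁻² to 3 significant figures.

ΔT = -5.8 K, ΔS = -0.14 psu (deep − shallow).
Δρ/ρ₀ = −αΔT + βΔS = 1.102 × 10⁻³ − 1.036 × 10⁻⁴ = 9.984 × 10⁻⁴, so Δρ ≈ 1.025 kg m⁻³.
N² = (g/ρ₀)·Δρ/Δz = g·(Δρ/ρ₀)/Δz = 9.81 × 9.984 × 10⁻⁴ / 112 = 8.7449 × 10⁻⁵ s⁻² ≈ 8.74 × 10⁻⁵ s⁻².

8.74 × 10⁻⁵ s⁻²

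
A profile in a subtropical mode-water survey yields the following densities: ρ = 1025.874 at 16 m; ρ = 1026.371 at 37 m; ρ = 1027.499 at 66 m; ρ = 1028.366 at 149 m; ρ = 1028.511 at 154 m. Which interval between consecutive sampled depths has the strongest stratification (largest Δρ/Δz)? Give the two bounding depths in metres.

Compute the density gradient over each adjacent pair:
  16–37 m: Δρ/Δz = 0.497/21 = 0.024 kg m⁻⁴
  37–66 m: Δρ/Δz = 1.128/29 = 0.039 kg m⁻⁴
  66–149 m: Δρ/Δz = 0.867/83 = 0.010 kg m⁻⁴
  149–154 m: Δρ/Δz = 0.145/5 = 0.029 kg m⁻⁴
The largest gradient is in the 37–66 m interval — the pycnocline.

37–66 m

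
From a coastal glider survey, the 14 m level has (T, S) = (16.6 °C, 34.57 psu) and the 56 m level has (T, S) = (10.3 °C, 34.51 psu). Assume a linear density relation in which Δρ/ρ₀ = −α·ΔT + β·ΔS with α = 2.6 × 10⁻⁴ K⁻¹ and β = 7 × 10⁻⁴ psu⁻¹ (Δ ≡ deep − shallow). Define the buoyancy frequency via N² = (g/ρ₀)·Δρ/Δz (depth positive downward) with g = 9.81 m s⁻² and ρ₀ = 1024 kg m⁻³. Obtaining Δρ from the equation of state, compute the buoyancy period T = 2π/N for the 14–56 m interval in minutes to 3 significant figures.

ΔT = -6.3 K, ΔS = -0.06 psu (deep − shallow).
Δρ/ρ₀ = −αΔT + βΔS = 1.638 × 10⁻³ − 4.20 × 10⁻⁵ = 1.596 × 10⁻³, so Δρ ≈ 1.634 kg m⁻³.
N² = (g/ρ₀)·Δρ/Δz = g·(Δρ/ρ₀)/Δz = 9.81 × 1.596 × 10⁻³ / 42 = 3.7278 × 10⁻⁴ s⁻².
N = √(3.7278 × 10⁻⁴) = 0.019308 rad s⁻¹ → T = 2π/N = 325.42 s = 5.4237 min ≈ 5.42 min.

5.42 min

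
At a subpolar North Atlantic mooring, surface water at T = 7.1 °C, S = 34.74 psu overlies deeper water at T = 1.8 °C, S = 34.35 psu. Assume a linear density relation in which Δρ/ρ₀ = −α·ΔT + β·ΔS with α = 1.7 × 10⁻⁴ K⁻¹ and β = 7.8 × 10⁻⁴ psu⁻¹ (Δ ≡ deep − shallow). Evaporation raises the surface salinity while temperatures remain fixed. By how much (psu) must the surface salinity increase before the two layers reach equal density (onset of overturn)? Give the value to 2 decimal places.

0.77 psu

Neutral buoyancy requires −α(T_deep − T_surf) + β(S_deep − S_surf′) = 0.
S_surf′ = S_deep − (α/β)·ΔT = 34.35 − (1.7 × 10⁻⁴/7.8 × 10⁻⁴)·(-5.3) = 35.5051 psu.
Increase required: 35.5051 − 34.74 = 0.7651 psu.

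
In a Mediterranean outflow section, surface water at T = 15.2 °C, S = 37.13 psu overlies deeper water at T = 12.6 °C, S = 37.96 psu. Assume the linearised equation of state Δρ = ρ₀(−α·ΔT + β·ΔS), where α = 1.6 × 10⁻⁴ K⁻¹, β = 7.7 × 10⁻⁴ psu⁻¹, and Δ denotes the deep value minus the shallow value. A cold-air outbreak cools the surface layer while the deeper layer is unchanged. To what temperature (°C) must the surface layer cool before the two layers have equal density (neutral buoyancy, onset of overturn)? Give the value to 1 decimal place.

8.6 °C

Neutral buoyancy requires Δρ = 0, i.e. −α(T_deep − T_surf′) + β(S_deep − S_surf) = 0.
T_surf′ = T_deep − (β/α)·ΔS = 12.6 − (7.7 × 10⁻⁴/1.6 × 10⁻⁴)·(+0.83) = 8.606 °C.
Cooling required: 15.2 − (8.606) = 6.594 °C.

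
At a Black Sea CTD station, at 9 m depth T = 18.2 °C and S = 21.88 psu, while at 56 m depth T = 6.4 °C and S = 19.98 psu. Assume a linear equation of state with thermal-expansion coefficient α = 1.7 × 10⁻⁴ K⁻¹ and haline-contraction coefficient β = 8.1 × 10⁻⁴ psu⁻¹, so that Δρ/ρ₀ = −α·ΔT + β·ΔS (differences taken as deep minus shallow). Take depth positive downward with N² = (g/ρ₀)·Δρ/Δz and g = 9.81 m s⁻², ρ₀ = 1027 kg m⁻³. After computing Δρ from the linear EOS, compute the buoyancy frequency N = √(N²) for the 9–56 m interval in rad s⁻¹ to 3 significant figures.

9.87 × 10⁻³ rad s⁻¹

ΔT = -11.8 K, ΔS = -1.90 psu (deep − shallow).
Δρ/ρ₀ = −αΔT + βΔS = 2.006 × 10⁻³ − 1.539 × 10⁻³ = 4.67 × 10⁻⁴, so Δρ ≈ 0.4796 kg m⁻³.
N² = (g/ρ₀)·Δρ/Δz = g·(Δρ/ρ₀)/Δz = 9.81 × 4.67 × 10⁻⁴ / 47 = 9.7474 × 10⁻⁵ s⁻².
N = √(9.7474 × 10⁻⁵) = 9.8729 × 10⁻³ rad s⁻¹ ≈ 9.87 × 10⁻³ rad s⁻¹.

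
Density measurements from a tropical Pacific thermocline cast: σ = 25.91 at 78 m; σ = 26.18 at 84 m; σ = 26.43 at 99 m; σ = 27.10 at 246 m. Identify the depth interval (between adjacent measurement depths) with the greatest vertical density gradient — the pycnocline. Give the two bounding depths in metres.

78–84 m

Compute the density gradient over each adjacent pair:
  78–84 m: Δρ/Δz = 0.27/6 = 0.045 kg m⁻⁴
  84–99 m: Δρ/Δz = 0.25/15 = 0.017 kg m⁻⁴
  99–246 m: Δρ/Δz = 0.67/147 = 4.6 × 10⁻³ kg m⁻⁴
The largest gradient is in the 78–84 m interval — the pycnocline.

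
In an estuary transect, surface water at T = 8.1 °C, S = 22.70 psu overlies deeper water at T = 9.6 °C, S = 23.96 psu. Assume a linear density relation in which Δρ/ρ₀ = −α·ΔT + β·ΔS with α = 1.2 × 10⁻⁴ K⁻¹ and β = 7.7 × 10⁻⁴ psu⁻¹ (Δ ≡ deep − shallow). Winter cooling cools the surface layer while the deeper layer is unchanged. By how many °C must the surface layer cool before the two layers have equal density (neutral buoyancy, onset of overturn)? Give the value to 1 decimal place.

6.6 °C

Neutral buoyancy requires Δρ = 0, i.e. −α(T_deep − T_surf′) + β(S_deep − S_surf) = 0.
T_surf′ = T_deep − (β/α)·ΔS = 9.6 − (7.7 × 10⁻⁴/1.2 × 10⁻⁴)·(+1.26) = 1.515 °C.
Cooling required: 8.1 − (1.515) = 6.585 °C.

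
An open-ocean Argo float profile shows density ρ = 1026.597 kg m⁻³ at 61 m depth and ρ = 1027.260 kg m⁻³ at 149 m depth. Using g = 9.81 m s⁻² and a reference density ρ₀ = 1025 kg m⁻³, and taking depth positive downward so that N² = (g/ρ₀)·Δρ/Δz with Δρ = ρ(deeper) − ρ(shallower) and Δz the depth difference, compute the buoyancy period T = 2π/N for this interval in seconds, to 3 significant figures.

Δρ = 1027.260 − 1026.597 = 0.663 kg m⁻³ over Δz = 149 − 61 = 88 m.
N² = (9.81/1025) × (0.663/88) = 7.2107 × 10⁻⁵ s⁻².
N = √(7.2107 × 10⁻⁵) = 8.4916 × 10⁻³ rad s⁻¹, so T = 2π/N = 739.93 s ≈ 740 s.

740 s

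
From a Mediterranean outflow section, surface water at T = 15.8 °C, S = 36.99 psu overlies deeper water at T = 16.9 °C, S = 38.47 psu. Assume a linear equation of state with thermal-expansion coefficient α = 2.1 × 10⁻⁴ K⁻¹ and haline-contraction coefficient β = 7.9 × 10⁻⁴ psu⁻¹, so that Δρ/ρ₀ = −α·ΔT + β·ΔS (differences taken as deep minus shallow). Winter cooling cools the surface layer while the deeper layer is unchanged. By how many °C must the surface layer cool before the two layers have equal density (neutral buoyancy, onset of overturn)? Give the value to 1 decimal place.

Neutral buoyancy requires Δρ = 0, i.e. −α(T_deep − T_surf′) + β(S_deep − S_surf) = 0.
T_surf′ = T_deep − (β/α)·ΔS = 16.9 − (7.9 × 10⁻⁴/2.1 × 10⁻⁴)·(+1.48) = 11.332 °C.
Cooling required: 15.8 − (11.332) = 4.468 °C.

4.5 °C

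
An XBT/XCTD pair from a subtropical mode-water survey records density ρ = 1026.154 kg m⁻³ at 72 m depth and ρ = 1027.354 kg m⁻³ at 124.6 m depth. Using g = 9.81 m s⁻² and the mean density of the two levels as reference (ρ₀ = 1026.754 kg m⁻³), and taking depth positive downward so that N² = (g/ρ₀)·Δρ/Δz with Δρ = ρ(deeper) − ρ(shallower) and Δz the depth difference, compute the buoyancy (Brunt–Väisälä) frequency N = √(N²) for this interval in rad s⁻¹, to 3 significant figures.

Δρ = 1027.354 − 1026.154 = 1.200 kg m⁻³ over Δz = 124.6 − 72 = 52.6 m.
N² = (9.81/1026.754) × (1.200/52.6) = 2.1797 × 10⁻⁴ s⁻².
N = √(2.1797 × 10⁻⁴) = 0.014764 rad s⁻¹ ≈ 0.0148 rad s⁻¹.

0.0148 rad s⁻¹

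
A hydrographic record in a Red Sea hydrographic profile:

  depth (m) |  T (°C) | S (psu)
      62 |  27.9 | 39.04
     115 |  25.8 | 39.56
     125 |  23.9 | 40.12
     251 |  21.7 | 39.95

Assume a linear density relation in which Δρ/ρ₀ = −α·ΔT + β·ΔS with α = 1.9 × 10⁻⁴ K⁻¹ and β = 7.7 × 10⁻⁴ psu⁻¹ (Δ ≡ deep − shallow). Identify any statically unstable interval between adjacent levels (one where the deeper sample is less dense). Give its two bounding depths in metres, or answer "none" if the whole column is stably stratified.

none

Evaluate Δρ/ρ₀ = −αΔT + βΔS across each adjacent pair:
  62–115 m: −αΔT+βΔS = −(1.9 × 10⁻⁴)(-2.1)+(7.7 × 10⁻⁴)(+0.52) = 8.0 × 10⁻⁴ → stable
  115–125 m: −αΔT+βΔS = −(1.9 × 10⁻⁴)(-1.9)+(7.7 × 10⁻⁴)(+0.56) = 7.9 × 10⁻⁴ → stable
  125–251 m: −αΔT+βΔS = −(1.9 × 10⁻⁴)(-2.2)+(7.7 × 10⁻⁴)(-0.17) = 2.9 × 10⁻⁴ → stable
Every interval has Δρ > 0: the column is stably stratified throughout.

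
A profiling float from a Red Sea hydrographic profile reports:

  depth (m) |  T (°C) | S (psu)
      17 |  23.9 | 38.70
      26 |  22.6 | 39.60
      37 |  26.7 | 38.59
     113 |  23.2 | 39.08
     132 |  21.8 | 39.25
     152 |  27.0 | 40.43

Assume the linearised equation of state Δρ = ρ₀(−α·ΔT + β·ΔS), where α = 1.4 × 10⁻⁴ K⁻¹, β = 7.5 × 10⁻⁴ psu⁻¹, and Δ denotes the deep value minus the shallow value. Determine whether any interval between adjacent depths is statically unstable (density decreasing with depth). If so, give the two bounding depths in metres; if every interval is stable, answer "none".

26–37 m

Evaluate Δρ/ρ₀ = −αΔT + βΔS across each adjacent pair:
  17–26 m: −αΔT+βΔS = −(1.4 × 10⁻⁴)(-1.3)+(7.5 × 10⁻⁴)(+0.90) = 8.6 × 10⁻⁴ → stable
  26–37 m: −αΔT+βΔS = −(1.4 × 10⁻⁴)(+4.1)+(7.5 × 10⁻⁴)(-1.01) = -1.3 × 10⁻³ → UNSTABLE
  37–113 m: −αΔT+βΔS = −(1.4 × 10⁻⁴)(-3.5)+(7.5 × 10⁻⁴)(+0.49) = 8.6 × 10⁻⁴ → stable
  113–132 m: −αΔT+βΔS = −(1.4 × 10⁻⁴)(-1.4)+(7.5 × 10⁻⁴)(+0.17) = 3.2 × 10⁻⁴ → stable
  132–152 m: −αΔT+βΔS = −(1.4 × 10⁻⁴)(+5.2)+(7.5 × 10⁻⁴)(+1.18) = 1.6 × 10⁻⁴ → stable
The 26–37 m interval has Δρ < 0: lighter water underlies denser water.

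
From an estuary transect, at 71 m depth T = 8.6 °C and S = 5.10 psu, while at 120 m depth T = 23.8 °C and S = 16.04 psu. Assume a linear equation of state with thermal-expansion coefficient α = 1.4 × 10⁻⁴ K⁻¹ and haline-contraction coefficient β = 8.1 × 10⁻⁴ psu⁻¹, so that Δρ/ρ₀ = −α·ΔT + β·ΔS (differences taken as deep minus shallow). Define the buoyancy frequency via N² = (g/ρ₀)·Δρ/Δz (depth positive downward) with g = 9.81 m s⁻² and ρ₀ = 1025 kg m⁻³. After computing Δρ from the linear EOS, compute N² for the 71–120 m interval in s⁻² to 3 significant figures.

1.35 × 10⁻³ s⁻²

ΔT = +15.2 K, ΔS = +10.94 psu (deep − shallow).
Δρ/ρ₀ = −αΔT + βΔS = -2.128 × 10⁻³ + 8.8614 × 10⁻³ = 6.7334 × 10⁻³, so Δρ ≈ 6.902 kg m⁻³.
N² = (g/ρ₀)·Δρ/Δz = g·(Δρ/ρ₀)/Δz = 9.81 × 6.7334 × 10⁻³ / 49 = 1.3481 × 10⁻³ s⁻² ≈ 1.35 × 10⁻³ s⁻².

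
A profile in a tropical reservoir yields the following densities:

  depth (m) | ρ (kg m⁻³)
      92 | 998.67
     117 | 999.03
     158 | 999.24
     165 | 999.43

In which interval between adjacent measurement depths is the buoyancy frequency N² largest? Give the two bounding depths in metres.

Compute the density gradient over each adjacent pair:
  92–117 m: Δρ/Δz = 0.36/25 = 0.014 kg m⁻⁴
  117–158 m: Δρ/Δz = 0.21/41 = 5.1 × 10⁻³ kg m⁻⁴
  158–165 m: Δρ/Δz = 0.19/7 = 0.027 kg m⁻⁴
The largest gradient is in the 158–165 m interval — the pycnocline.

158–165 m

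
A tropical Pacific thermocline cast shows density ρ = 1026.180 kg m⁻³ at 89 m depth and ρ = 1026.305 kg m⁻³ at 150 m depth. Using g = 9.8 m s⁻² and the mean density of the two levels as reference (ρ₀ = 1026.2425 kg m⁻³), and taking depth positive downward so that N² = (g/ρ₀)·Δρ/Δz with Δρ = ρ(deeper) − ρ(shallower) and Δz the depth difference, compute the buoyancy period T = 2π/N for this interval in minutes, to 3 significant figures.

Δρ = 1026.305 − 1026.180 = 0.125 kg m⁻³ over Δz = 150 − 89 = 61 m.
N² = (9.8/1026.2425) × (0.125/61) = 1.9568 × 10⁻⁵ s⁻².
N = √(1.9568 × 10⁻⁵) = 4.4236 × 10⁻³ rad s⁻¹, so T = 2π/N = 1.4204 × 10³ s = 23.673 min ≈ 23.7 min.

23.7 min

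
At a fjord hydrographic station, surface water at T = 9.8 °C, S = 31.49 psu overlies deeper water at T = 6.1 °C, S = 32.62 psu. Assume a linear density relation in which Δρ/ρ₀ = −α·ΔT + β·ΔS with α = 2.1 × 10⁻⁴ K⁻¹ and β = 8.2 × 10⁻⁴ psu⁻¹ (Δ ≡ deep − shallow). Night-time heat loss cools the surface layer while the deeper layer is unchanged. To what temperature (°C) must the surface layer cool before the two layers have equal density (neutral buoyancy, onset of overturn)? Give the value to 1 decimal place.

1.7 °C

Neutral buoyancy requires Δρ = 0, i.e. −α(T_deep − T_surf′) + β(S_deep − S_surf) = 0.
T_surf′ = T_deep − (β/α)·ΔS = 6.1 − (8.2 × 10⁻⁴/2.1 × 10⁻⁴)·(+1.13) = 1.688 °C.
Cooling required: 9.8 − (1.688) = 8.112 °C.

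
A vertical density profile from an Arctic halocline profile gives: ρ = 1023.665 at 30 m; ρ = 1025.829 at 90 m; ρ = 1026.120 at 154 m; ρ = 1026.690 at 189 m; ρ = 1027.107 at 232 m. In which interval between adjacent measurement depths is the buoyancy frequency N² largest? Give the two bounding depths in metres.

Compute the density gradient over each adjacent pair:
  30–90 m: Δρ/Δz = 2.164/60 = 0.036 kg m⁻⁴
  90–154 m: Δρ/Δz = 0.291/64 = 4.5 × 10⁻³ kg m⁻⁴
  154–189 m: Δρ/Δz = 0.570/35 = 0.016 kg m⁻⁴
  189–232 m: Δρ/Δz = 0.417/43 = 9.7 × 10⁻³ kg m⁻⁴
The largest gradient is in the 30–90 m interval — the pycnocline.

30–90 m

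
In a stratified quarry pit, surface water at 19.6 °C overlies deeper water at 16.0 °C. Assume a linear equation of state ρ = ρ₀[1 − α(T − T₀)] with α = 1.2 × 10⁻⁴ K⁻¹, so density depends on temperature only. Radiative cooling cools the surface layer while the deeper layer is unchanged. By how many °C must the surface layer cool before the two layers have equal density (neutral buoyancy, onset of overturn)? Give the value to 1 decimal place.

3.6 °C

With temperature the only control, equal density requires T_surf′ = T_deep.
T_surf′ = 16.0 °C.
Cooling required: 19.6 − 16.0 = 3.6 °C.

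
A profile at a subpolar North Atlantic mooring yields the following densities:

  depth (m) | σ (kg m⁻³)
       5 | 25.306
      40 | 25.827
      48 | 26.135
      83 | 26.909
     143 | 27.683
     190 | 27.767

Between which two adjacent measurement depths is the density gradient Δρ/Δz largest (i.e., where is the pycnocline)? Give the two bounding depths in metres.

40–48 m

Compute the density gradient over each adjacent pair:
  5–40 m: Δρ/Δz = 0.521/35 = 0.015 kg m⁻⁴
  40–48 m: Δρ/Δz = 0.308/8 = 0.038 kg m⁻⁴
  48–83 m: Δρ/Δz = 0.774/35 = 0.022 kg m⁻⁴
  83–143 m: Δρ/Δz = 0.774/60 = 0.013 kg m⁻⁴
  143–190 m: Δρ/Δz = 0.084/47 = 1.8 × 10⁻³ kg m⁻⁴
The largest gradient is in the 40–48 m interval — the pycnocline.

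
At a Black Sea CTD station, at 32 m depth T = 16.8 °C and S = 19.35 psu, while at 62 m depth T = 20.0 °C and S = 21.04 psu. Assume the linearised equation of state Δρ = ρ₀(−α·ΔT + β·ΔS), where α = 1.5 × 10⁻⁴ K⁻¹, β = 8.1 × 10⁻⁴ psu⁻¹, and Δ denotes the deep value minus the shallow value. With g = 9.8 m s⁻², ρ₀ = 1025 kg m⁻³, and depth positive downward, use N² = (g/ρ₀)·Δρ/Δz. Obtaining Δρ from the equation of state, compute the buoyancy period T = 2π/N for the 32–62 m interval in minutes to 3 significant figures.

ΔT = +3.2 K, ΔS = +1.69 psu (deep − shallow).
Δρ/ρ₀ = −αΔT + βΔS = -4.80 × 10⁻⁴ + 1.3689 × 10⁻³ = 8.889 × 10⁻⁴, so Δρ ≈ 0.9111 kg m⁻³.
N² = (g/ρ₀)·Δρ/Δz = g·(Δρ/ρ₀)/Δz = 9.8 × 8.889 × 10⁻⁴ / 30 = 2.9037 × 10⁻⁴ s⁻².
N = √(2.9037 × 10⁻⁴) = 0.017040 rad s⁻¹ → T = 2π/N = 368.73 s = 6.1455 min ≈ 6.15 min.

6.15 min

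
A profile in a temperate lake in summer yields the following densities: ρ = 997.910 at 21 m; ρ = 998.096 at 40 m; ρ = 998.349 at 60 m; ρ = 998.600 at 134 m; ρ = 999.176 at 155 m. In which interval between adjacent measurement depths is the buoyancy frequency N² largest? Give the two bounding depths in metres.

134–155 m

Compute the density gradient over each adjacent pair:
  21–40 m: Δρ/Δz = 0.186/19 = 9.8 × 10⁻³ kg m⁻⁴
  40–60 m: Δρ/Δz = 0.253/20 = 0.013 kg m⁻⁴
  60–134 m: Δρ/Δz = 0.251/74 = 3.4 × 10⁻³ kg m⁻⁴
  134–155 m: Δρ/Δz = 0.576/21 = 0.027 kg m⁻⁴
The largest gradient is in the 134–155 m interval — the pycnocline.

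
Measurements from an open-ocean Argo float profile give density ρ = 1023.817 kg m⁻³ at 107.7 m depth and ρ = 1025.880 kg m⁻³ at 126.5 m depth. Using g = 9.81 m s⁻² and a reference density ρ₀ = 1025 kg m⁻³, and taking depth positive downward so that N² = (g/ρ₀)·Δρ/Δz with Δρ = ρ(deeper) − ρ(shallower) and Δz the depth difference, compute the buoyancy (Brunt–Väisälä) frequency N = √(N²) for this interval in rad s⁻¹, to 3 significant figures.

0.0324 rad s⁻¹

Δρ = 1025.880 − 1023.817 = 2.063 kg m⁻³ over Δz = 126.5 − 107.7 = 18.8 m.
N² = (9.81/1025) × (2.063/18.8) = 1.0502 × 10⁻³ s⁻².
N = √(1.0502 × 10⁻³) = 0.032407 rad s⁻¹ ≈ 0.0324 rad s⁻¹.
N² > 0, so the interval is statically stable.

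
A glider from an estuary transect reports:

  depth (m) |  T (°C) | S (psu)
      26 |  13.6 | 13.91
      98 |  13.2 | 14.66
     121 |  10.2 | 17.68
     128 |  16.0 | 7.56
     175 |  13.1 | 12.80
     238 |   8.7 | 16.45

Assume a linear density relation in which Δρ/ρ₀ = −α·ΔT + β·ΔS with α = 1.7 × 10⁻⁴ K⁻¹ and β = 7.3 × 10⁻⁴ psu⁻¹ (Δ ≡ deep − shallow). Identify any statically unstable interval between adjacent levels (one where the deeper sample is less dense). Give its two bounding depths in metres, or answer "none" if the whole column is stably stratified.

Evaluate Δρ/ρ₀ = −αΔT + βΔS across each adjacent pair:
  26–98 m: −αΔT+βΔS = −(1.7 × 10⁻⁴)(-0.4)+(7.3 × 10⁻⁴)(+0.75) = 6.2 × 10⁻⁴ → stable
  98–121 m: −αΔT+βΔS = −(1.7 × 10⁻⁴)(-3.0)+(7.3 × 10⁻⁴)(+3.02) = 2.7 × 10⁻³ → stable
  121–128 m: −αΔT+βΔS = −(1.7 × 10⁻⁴)(+5.8)+(7.3 × 10⁻⁴)(-10.12) = -8.4 × 10⁻³ → UNSTABLE
  128–175 m: −αΔT+βΔS = −(1.7 × 10⁻⁴)(-2.9)+(7.3 × 10⁻⁴)(+5.24) = 4.3 × 10⁻³ → stable
  175–238 m: −αΔT+βΔS = −(1.7 × 10⁻⁴)(-4.4)+(7.3 × 10⁻⁴)(+3.65) = 3.4 × 10⁻³ → stable
The 121–128 m interval has Δρ < 0: lighter water underlies denser water.

121–128 m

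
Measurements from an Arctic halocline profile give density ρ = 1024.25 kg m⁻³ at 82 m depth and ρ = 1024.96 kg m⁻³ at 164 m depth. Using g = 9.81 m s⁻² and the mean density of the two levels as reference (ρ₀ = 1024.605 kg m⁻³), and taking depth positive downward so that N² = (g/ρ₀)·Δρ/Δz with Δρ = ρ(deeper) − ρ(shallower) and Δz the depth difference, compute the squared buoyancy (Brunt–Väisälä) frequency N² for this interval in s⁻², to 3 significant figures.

Δρ = 1024.96 − 1024.25 = 0.71 kg m⁻³ over Δz = 164 − 82 = 82 m.
N² = (9.81/1024.605) × (0.71/82) = 8.2900 × 10⁻⁵ s⁻² ≈ 8.29 × 10⁻⁵ s⁻².

8.29 × 10⁻⁵ s⁻²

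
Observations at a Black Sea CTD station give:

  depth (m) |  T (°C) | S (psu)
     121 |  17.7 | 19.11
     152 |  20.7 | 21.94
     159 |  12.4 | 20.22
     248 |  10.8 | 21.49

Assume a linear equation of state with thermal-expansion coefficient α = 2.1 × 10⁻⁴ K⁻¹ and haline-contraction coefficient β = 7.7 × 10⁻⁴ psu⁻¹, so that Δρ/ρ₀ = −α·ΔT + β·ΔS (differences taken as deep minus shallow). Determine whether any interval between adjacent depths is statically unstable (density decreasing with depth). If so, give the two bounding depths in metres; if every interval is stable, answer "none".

Evaluate Δρ/ρ₀ = −αΔT + βΔS across each adjacent pair:
  121–152 m: −αΔT+βΔS = −(2.1 × 10⁻⁴)(+3.0)+(7.7 × 10⁻⁴)(+2.83) = 1.5 × 10⁻³ → stable
  152–159 m: −αΔT+βΔS = −(2.1 × 10⁻⁴)(-8.3)+(7.7 × 10⁻⁴)(-1.72) = 4.2 × 10⁻⁴ → stable
  159–248 m: −αΔT+βΔS = −(2.1 × 10⁻⁴)(-1.6)+(7.7 × 10⁻⁴)(+1.27) = 1.3 × 10⁻³ → stable
Every interval has Δρ > 0: the column is stably stratified throughout.

none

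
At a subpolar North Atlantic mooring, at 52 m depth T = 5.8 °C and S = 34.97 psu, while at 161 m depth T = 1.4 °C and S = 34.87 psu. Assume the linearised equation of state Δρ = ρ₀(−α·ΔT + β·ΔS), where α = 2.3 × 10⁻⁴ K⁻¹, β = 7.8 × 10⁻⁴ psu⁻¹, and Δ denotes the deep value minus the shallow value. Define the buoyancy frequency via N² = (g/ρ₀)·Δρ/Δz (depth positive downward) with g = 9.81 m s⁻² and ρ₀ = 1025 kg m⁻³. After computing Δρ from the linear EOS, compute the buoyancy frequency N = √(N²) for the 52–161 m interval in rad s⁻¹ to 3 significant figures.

9.17 × 10⁻³ rad s⁻¹

ΔT = -4.4 K, ΔS = -0.10 psu (deep − shallow).
Δρ/ρ₀ = −αΔT + βΔS = 1.012 × 10⁻³ − 7.80 × 10⁻⁵ = 9.34 × 10⁻⁴, so Δρ ≈ 0.9574 kg m⁻³.
N² = (g/ρ₀)·Δρ/Δz = g·(Δρ/ρ₀)/Δz = 9.81 × 9.34 × 10⁻⁴ / 109 = 8.4060 × 10⁻⁵ s⁻².
N = √(8.4060 × 10⁻⁵) = 9.1684 × 10⁻³ rad s⁻¹ ≈ 9.17 × 10⁻³ rad s⁻¹.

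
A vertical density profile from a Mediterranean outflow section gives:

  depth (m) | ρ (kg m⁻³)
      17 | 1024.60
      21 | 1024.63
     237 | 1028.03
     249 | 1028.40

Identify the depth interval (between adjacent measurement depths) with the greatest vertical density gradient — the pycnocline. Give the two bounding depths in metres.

237–249 m

Compute the density gradient over each adjacent pair:
  17–21 m: Δρ/Δz = 0.03/4 = 7.5 × 10⁻³ kg m⁻⁴
  21–237 m: Δρ/Δz = 3.40/216 = 0.016 kg m⁻⁴
  237–249 m: Δρ/Δz = 0.37/12 = 0.031 kg m⁻⁴
The largest gradient is in the 237–249 m interval — the pycnocline.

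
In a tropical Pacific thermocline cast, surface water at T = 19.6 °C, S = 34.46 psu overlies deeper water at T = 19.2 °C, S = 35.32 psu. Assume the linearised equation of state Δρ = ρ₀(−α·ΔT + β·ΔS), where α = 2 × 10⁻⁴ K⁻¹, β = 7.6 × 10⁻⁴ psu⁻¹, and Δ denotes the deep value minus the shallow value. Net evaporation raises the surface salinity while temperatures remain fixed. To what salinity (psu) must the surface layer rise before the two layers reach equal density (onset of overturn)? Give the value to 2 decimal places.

Neutral buoyancy requires −α(T_deep − T_surf) + β(S_deep − S_surf′) = 0.
S_surf′ = S_deep − (α/β)·ΔT = 35.32 − (2 × 10⁻⁴/7.6 × 10⁻⁴)·(-0.4) = 35.4253 psu.
Increase required: 35.4253 − 34.46 = 0.9653 psu.

35.43 psu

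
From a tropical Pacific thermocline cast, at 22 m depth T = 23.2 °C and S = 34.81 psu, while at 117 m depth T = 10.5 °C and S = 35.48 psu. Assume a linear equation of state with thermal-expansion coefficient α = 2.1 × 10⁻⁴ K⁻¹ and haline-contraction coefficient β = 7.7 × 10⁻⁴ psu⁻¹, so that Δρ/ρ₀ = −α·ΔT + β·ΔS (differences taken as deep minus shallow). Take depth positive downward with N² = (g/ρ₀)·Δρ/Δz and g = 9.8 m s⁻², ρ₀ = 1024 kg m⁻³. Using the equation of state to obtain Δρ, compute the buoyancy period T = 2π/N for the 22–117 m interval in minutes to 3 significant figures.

ΔT = -12.7 K, ΔS = +0.67 psu (deep − shallow).
Δρ/ρ₀ = −αΔT + βΔS = 2.667 × 10⁻³ + 5.159 × 10⁻⁴ = 3.1829 × 10⁻³, so Δρ ≈ 3.259 kg m⁻³.
N² = (g/ρ₀)·Δρ/Δz = g·(Δρ/ρ₀)/Δz = 9.8 × 3.1829 × 10⁻³ / 95 = 3.2834 × 10⁻⁴ s⁻².
N = √(3.2834 × 10⁻⁴) = 0.018120 rad s⁻¹ → T = 2π/N = 346.75 s = 5.7792 min ≈ 5.78 min.

5.78 min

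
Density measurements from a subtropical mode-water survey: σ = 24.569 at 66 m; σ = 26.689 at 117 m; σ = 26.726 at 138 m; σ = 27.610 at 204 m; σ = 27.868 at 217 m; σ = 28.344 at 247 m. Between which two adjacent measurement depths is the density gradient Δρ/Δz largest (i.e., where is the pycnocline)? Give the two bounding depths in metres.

66–117 m

Compute the density gradient over each adjacent pair:
  66–117 m: Δρ/Δz = 2.120/51 = 0.042 kg m⁻⁴
  117–138 m: Δρ/Δz = 0.037/21 = 1.8 × 10⁻³ kg m⁻⁴
  138–204 m: Δρ/Δz = 0.884/66 = 0.013 kg m⁻⁴
  204–217 m: Δρ/Δz = 0.258/13 = 0.020 kg m⁻⁴
  217–247 m: Δρ/Δz = 0.476/30 = 0.016 kg m⁻⁴
The largest gradient is in the 66–117 m interval — the pycnocline.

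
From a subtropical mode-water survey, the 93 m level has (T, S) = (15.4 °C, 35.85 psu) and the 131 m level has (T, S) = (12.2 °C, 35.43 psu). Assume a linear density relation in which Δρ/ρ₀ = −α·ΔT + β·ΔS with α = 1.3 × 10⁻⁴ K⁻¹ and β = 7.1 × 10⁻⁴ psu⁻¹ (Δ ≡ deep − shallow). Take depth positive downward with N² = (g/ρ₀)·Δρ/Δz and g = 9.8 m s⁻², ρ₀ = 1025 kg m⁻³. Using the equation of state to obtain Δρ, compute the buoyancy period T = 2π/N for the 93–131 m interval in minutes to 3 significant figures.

19.0 min

ΔT = -3.2 K, ΔS = -0.42 psu (deep − shallow).
Δρ/ρ₀ = −αΔT + βΔS = 4.16 × 10⁻⁴ − 2.982 × 10⁻⁴ = 1.178 × 10⁻⁴, so Δρ ≈ 0.1207 kg m⁻³.
N² = (g/ρ₀)·Δρ/Δz = g·(Δρ/ρ₀)/Δz = 9.8 × 1.178 × 10⁻⁴ / 38 = 3.0380 × 10⁻⁵ s⁻².
N = √(3.0380 × 10⁻⁵) = 5.5118 × 10⁻³ rad s⁻¹ → T = 2π/N = 1.1400 × 10³ s = 19.000 min ≈ 19.0 min.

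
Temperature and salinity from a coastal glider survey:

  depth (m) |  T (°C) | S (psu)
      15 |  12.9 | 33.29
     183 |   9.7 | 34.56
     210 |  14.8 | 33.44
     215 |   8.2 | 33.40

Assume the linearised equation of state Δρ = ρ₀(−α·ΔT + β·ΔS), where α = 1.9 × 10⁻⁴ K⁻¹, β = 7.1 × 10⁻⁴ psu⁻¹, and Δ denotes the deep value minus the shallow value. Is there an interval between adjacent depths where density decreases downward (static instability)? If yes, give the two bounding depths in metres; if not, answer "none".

Evaluate Δρ/ρ₀ = −αΔT + βΔS across each adjacent pair:
  15–183 m: −αΔT+βΔS = −(1.9 × 10⁻⁴)(-3.2)+(7.1 × 10⁻⁴)(+1.27) = 1.5 × 10⁻³ → stable
  183–210 m: −αΔT+βΔS = −(1.9 × 10⁻⁴)(+5.1)+(7.1 × 10⁻⁴)(-1.12) = -1.8 × 10⁻³ → UNSTABLE
  210–215 m: −αΔT+βΔS = −(1.9 × 10⁻⁴)(-6.6)+(7.1 × 10⁻⁴)(-0.04) = 1.2 × 10⁻³ → stable
The 183–210 m interval has Δρ < 0: lighter water underlies denser water.

183–210 m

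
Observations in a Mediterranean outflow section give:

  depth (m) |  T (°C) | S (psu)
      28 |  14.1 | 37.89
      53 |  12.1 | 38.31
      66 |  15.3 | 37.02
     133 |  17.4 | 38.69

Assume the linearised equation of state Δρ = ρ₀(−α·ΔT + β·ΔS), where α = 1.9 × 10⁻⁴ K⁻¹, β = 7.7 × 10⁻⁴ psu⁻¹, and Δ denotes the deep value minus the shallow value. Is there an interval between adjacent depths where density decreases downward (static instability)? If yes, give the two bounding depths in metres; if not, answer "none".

Evaluate Δρ/ρ₀ = −αΔT + βΔS across each adjacent pair:
  28–53 m: −αΔT+βΔS = −(1.9 × 10⁻⁴)(-2.0)+(7.7 × 10⁻⁴)(+0.42) = 7.0 × 10⁻⁴ → stable
  53–66 m: −αΔT+βΔS = −(1.9 × 10⁻⁴)(+3.2)+(7.7 × 10⁻⁴)(-1.29) = -1.6 × 10⁻³ → UNSTABLE
  66–133 m: −αΔT+βΔS = −(1.9 × 10⁻⁴)(+2.1)+(7.7 × 10⁻⁴)(+1.67) = 8.9 × 10⁻⁴ → stable
The 53–66 m interval has Δρ < 0: lighter water underlies denser water.

53–66 m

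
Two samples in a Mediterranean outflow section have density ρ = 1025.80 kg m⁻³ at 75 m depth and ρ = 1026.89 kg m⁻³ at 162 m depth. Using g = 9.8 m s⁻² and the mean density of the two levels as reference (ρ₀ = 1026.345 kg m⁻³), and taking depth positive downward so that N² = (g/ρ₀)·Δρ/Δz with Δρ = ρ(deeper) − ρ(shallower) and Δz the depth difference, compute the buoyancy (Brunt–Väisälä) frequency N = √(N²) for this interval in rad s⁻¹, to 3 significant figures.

0.0109 rad s⁻¹

Δρ = 1026.89 − 1025.80 = 1.09 kg m⁻³ over Δz = 162 − 75 = 87 m.
N² = (9.8/1026.345) × (1.09/87) = 1.1963 × 10⁻⁴ s⁻².
N = √(1.1963 × 10⁻⁴) = 0.010938 rad s⁻¹ ≈ 0.0109 rad s⁻¹.
N² > 0, so the interval is statically stable.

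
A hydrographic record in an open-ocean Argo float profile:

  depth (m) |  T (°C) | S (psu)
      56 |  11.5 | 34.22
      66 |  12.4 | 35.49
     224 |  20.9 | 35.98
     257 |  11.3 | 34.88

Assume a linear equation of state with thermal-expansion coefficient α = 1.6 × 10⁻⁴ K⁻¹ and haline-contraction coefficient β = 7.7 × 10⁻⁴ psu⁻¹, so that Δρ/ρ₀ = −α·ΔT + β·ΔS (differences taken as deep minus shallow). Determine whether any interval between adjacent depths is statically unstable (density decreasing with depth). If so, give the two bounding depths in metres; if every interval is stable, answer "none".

66–224 m

Evaluate Δρ/ρ₀ = −αΔT + βΔS across each adjacent pair:
  56–66 m: −αΔT+βΔS = −(1.6 × 10⁻⁴)(+0.9)+(7.7 × 10⁻⁴)(+1.27) = 8.3 × 10⁻⁴ → stable
  66–224 m: −αΔT+βΔS = −(1.6 × 10⁻⁴)(+8.5)+(7.7 × 10⁻⁴)(+0.49) = -9.8 × 10⁻⁴ → UNSTABLE
  224–257 m: −αΔT+βΔS = −(1.6 × 10⁻⁴)(-9.6)+(7.7 × 10⁻⁴)(-1.10) = 6.9 × 10⁻⁴ → stable
The 66–224 m interval has Δρ < 0: lighter water underlies denser water.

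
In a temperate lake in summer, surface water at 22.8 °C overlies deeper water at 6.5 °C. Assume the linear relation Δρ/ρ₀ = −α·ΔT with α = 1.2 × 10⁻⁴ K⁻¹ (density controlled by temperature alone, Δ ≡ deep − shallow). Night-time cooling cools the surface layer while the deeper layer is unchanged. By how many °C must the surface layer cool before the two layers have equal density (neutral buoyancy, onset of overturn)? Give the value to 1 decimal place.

With temperature the only control, equal density requires T_surf′ = T_deep.
T_surf′ = 6.5 °C.
Cooling required: 22.8 − 6.5 = 16.3 °C.

16.3 °C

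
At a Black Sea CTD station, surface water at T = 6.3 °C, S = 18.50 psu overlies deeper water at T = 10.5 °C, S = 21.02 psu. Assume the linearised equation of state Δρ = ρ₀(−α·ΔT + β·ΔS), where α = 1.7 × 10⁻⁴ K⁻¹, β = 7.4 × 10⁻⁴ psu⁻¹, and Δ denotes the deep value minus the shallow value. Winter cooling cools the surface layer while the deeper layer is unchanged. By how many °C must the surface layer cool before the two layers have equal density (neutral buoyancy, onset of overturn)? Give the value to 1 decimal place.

6.8 °C

Neutral buoyancy requires Δρ = 0, i.e. −α(T_deep − T_surf′) + β(S_deep − S_surf) = 0.
T_surf′ = T_deep − (β/α)·ΔS = 10.5 − (7.4 × 10⁻⁴/1.7 × 10⁻⁴)·(+2.52) = -0.469 °C.
Cooling required: 6.3 − (-0.469) = 6.769 °C.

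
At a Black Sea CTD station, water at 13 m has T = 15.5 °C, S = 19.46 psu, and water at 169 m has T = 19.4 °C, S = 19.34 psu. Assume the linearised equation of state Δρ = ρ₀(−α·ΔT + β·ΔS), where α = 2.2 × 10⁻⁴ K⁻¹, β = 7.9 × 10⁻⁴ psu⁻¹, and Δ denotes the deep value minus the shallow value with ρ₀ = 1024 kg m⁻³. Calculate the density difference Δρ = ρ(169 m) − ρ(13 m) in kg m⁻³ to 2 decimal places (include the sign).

-0.98 kg m⁻³

ΔT = +3.9 K, ΔS = -0.12 psu (deep − shallow).
Δρ/ρ₀ = −(2.2 × 10⁻⁴)(+3.9) + (7.9 × 10⁻⁴)(-0.12) = -9.528 × 10⁻⁴.
Δρ = 1024 × (-9.528 × 10⁻⁴) = -0.98 kg m⁻³.
Negative Δρ: lighter below, statically unstable.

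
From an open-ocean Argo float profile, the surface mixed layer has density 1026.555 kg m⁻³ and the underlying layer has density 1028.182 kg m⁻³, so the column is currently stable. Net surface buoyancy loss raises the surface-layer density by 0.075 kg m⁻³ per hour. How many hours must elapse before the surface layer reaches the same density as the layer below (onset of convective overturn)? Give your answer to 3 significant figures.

21.7 hours

Density deficit of the surface layer: 1028.182 − 1026.555 = 1.627 kg m⁻³.
Required change = 1.627 / 0.075 = 21.7 hours.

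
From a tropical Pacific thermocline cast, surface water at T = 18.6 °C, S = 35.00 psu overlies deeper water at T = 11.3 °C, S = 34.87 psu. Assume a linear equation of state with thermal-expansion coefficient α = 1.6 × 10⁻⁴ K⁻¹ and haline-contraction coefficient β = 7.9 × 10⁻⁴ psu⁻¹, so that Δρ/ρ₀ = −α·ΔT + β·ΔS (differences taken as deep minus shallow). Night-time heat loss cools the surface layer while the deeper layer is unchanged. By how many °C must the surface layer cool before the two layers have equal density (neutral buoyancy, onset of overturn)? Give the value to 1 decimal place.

6.7 °C

Neutral buoyancy requires Δρ = 0, i.e. −α(T_deep − T_surf′) + β(S_deep − S_surf) = 0.
T_surf′ = T_deep − (β/α)·ΔS = 11.3 − (7.9 × 10⁻⁴/1.6 × 10⁻⁴)·(-0.13) = 11.942 °C.
Cooling required: 18.6 − (11.942) = 6.658 °C.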